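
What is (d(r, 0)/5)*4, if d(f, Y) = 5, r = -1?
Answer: 4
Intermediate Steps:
(d(r, 0)/5)*4 = (5/5)*4 = (5*(1/5))*4 = 1*4 = 4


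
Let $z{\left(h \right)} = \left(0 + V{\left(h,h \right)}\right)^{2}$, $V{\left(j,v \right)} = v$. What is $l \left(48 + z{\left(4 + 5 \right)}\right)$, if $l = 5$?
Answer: $645$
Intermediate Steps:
$z{\left(h \right)} = h^{2}$ ($z{\left(h \right)} = \left(0 + h\right)^{2} = h^{2}$)
$l \left(48 + z{\left(4 + 5 \right)}\right) = 5 \left(48 + \left(4 + 5\right)^{2}\right) = 5 \left(48 + 9^{2}\right) = 5 \left(48 + 81\right) = 5 \cdot 129 = 645$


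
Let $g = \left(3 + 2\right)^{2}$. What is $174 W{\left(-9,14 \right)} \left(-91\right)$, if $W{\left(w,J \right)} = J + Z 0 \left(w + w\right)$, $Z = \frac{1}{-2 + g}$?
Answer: $-221676$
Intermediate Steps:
$g = 25$ ($g = 5^{2} = 25$)
$Z = \frac{1}{23}$ ($Z = \frac{1}{-2 + 25} = \frac{1}{23} \approx 0.043478$)
$W{\left(w,J \right)} = J$ ($W{\left(w,J \right)} = J + \frac{0 \left(w + w\right)}{23} = J + \frac{0 \cdot 2 w}{23} = J + \frac{1}{23} \cdot 0 = J + 0 = J$)
$174 W{\left(-9,14 \right)} \left(-91\right) = 174 \cdot 14 \left(-91\right) = 2436 \left(-91\right) = -221676$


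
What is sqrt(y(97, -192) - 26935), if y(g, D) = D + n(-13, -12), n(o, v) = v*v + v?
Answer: I*sqrt(26995) ≈ 164.3*I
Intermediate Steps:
n(o, v) = v + v**2 (n(o, v) = v**2 + v = v + v**2)
y(g, D) = 132 + D (y(g, D) = D - 12*(1 - 12) = D - 12*(-11) = D + 132 = 132 + D)
sqrt(y(97, -192) - 26935) = sqrt((132 - 192) - 26935) = sqrt(-60 - 26935) = sqrt(-26995) = I*sqrt(26995)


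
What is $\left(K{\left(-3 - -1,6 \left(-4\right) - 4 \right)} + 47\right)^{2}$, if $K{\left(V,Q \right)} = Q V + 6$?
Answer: $11881$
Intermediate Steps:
$K{\left(V,Q \right)} = 6 + Q V$
$\left(K{\left(-3 - -1,6 \left(-4\right) - 4 \right)} + 47\right)^{2} = \left(\left(6 + \left(6 \left(-4\right) - 4\right) \left(-3 - -1\right)\right) + 47\right)^{2} = \left(\left(6 + \left(-24 - 4\right) \left(-3 + 1\right)\right) + 47\right)^{2} = \left(\left(6 - -56\right) + 47\right)^{2} = \left(\left(6 + 56\right) + 47\right)^{2} = \left(62 + 47\right)^{2} = 109^{2} = 11881$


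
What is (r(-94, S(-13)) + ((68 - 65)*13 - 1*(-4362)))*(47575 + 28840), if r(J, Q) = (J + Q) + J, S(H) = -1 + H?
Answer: 320866585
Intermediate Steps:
r(J, Q) = Q + 2*J
(r(-94, S(-13)) + ((68 - 65)*13 - 1*(-4362)))*(47575 + 28840) = (((-1 - 13) + 2*(-94)) + ((68 - 65)*13 - 1*(-4362)))*(47575 + 28840) = ((-14 - 188) + (3*13 + 4362))*76415 = (-202 + (39 + 4362))*76415 = (-202 + 4401)*76415 = 4199*76415 = 320866585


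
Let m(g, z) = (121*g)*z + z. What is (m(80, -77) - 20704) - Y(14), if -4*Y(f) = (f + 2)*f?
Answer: -766085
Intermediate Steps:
Y(f) = -f*(2 + f)/4 (Y(f) = -(f + 2)*f/4 = -(2 + f)*f/4 = -f*(2 + f)/4)
m(g, z) = z + 121*g*z (m(g, z) = 121*g*z + z = z + 121*g*z)
(m(80, -77) - 20704) - Y(14) = (-77*(1 + 121*80) - 20704) - (-1)*14*(2 + 14)/4 = (-77*(1 + 9680) - 20704) - (-1)*14*16/4 = (-77*9681 - 20704) - 1*(-56) = (-745437 - 20704) + 56 = -766141 + 56 = -766085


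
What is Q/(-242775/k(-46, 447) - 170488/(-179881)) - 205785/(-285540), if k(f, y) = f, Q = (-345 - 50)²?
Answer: 249260666683037/8232307094228 ≈ 30.278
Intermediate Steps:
Q = 156025 (Q = (-395)² = 156025)
Q/(-242775/k(-46, 447) - 170488/(-179881)) - 205785/(-285540) = 156025/(-242775/(-46) - 170488/(-179881)) - 205785/(-285540) = 156025/(-242775*(-1/46) - 170488*(-1/179881)) - 205785*(-1/285540) = 156025/(242775/46 + 1688/1781) + 13719/19036 = 156025/(432459923/81926) + 13719/19036 = 156025*(81926/432459923) + 13719/19036 = 12782504150/432459923 + 13719/19036 = 249260666683037/8232307094228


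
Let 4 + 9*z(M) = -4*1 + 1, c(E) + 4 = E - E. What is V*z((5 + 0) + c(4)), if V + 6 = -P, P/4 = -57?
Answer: -518/3 ≈ -172.67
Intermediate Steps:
c(E) = -4 (c(E) = -4 + (E - E) = -4 + 0 = -4)
P = -228 (P = 4*(-57) = -228)
z(M) = -7/9 (z(M) = -4/9 + (-4*1 + 1)/9 = -4/9 + (-4 + 1)/9 = -4/9 + (⅑)*(-3) = -4/9 - ⅓ = -7/9)
V = 222 (V = -6 - 1*(-228) = -6 + 228 = 222)
V*z((5 + 0) + c(4)) = 222*(-7/9) = -518/3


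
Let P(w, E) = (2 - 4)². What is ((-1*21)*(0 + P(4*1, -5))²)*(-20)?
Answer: 6720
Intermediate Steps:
P(w, E) = 4 (P(w, E) = (-2)² = 4)
((-1*21)*(0 + P(4*1, -5))²)*(-20) = ((-1*21)*(0 + 4)²)*(-20) = -21*4²*(-20) = -21*16*(-20) = -336*(-20) = 6720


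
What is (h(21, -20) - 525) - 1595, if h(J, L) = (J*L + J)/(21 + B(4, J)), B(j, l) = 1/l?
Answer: -945419/442 ≈ -2139.0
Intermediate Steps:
B(j, l) = 1/l
h(J, L) = (J + J*L)/(21 + 1/J) (h(J, L) = (J*L + J)/(21 + 1/J) = (J + J*L)/(21 + 1/J))
(h(21, -20) - 525) - 1595 = (21²*(1 - 20)/(1 + 21*21) - 525) - 1595 = (441*(-19)/(1 + 441) - 525) - 1595 = (441*(-19)/442 - 525) - 1595 = (441*(1/442)*(-19) - 525) - 1595 = (-8379/442 - 525) - 1595 = -240429/442 - 1595 = -945419/442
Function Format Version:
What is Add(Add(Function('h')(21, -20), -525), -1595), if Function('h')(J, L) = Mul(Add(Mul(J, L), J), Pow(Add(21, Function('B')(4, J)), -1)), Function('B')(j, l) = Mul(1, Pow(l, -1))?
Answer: Rational(-945419, 442) ≈ -2139.0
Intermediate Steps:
Function('B')(j, l) = Pow(l, -1)
Function('h')(J, L) = Mul(Pow(Add(21, Pow(J, -1)), -1), Add(J, Mul(J, L))) (Function('h')(J, L) = Mul(Add(Mul(J, L), J), Pow(Add(21, Pow(J, -1)), -1)) = Mul(Add(J, Mul(J, L)), Pow(Add(21, Pow(J, -1)), -1)) = Mul(Pow(Add(21, Pow(J, -1)), -1), Add(J, Mul(J, L))))
Add(Add(Function('h')(21, -20), -525), -1595) = Add(Add(Mul(Pow(21, 2), Pow(Add(1, Mul(21, 21)), -1), Add(1, -20)), -525), -1595) = Add(Add(Mul(441, Pow(Add(1, 441), -1), -19), -525), -1595) = Add(Add(Mul(441, Pow(442, -1), -19), -525), -1595) = Add(Add(Mul(441, Rational(1, 442), -19), -525), -1595) = Add(Add(Rational(-8379, 442), -525), -1595) = Add(Rational(-240429, 442), -1595) = Rational(-945419, 442)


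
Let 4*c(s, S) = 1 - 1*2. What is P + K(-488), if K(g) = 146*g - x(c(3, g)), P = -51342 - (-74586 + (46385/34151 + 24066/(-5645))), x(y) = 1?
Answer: -9253958837334/192782395 ≈ -48002.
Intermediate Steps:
c(s, S) = -1/4 (c(s, S) = (1 - 1*2)/4 = (1 - 2)/4 = (1/4)*(-1) = -1/4)
P = 4481594024021/192782395 (P = -51342 - (-74586 + (46385*(1/34151) + 24066*(-1/5645))) = -51342 - (-74586 + (46385/34151 - 24066/5645)) = -51342 - (-74586 - 560034641/192782395) = -51342 - 1*(-14379427748111/192782395) = -51342 + 14379427748111/192782395 = 4481594024021/192782395 ≈ 23247.)
K(g) = -1 + 146*g (K(g) = 146*g - 1*1 = 146*g - 1 = -1 + 146*g)
P + K(-488) = 4481594024021/192782395 + (-1 + 146*(-488)) = 4481594024021/192782395 + (-1 - 71248) = 4481594024021/192782395 - 71249 = -9253958837334/192782395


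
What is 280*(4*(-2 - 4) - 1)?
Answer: -7000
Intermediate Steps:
280*(4*(-2 - 4) - 1) = 280*(4*(-6) - 1) = 280*(-24 - 1) = 280*(-25) = -7000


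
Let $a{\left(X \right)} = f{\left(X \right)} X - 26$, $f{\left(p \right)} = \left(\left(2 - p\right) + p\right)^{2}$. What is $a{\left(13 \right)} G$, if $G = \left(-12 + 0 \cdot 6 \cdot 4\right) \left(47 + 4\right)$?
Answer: $-15912$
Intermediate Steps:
$f{\left(p \right)} = 4$ ($f{\left(p \right)} = 2^{2} = 4$)
$G = -612$ ($G = \left(-12 + 0 \cdot 4\right) 51 = \left(-12 + 0\right) 51 = \left(-12\right) 51 = -612$)
$a{\left(X \right)} = -26 + 4 X$ ($a{\left(X \right)} = 4 X - 26 = -26 + 4 X$)
$a{\left(13 \right)} G = \left(-26 + 4 \cdot 13\right) \left(-612\right) = \left(-26 + 52\right) \left(-612\right) = 26 \left(-612\right) = -15912$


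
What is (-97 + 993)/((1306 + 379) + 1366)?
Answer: 896/3051 ≈ 0.29367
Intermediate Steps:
(-97 + 993)/((1306 + 379) + 1366) = 896/(1685 + 1366) = 896/3051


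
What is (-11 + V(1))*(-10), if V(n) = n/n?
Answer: 100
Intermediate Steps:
V(n) = 1
(-11 + V(1))*(-10) = (-11 + 1)*(-10) = -10*(-10) = 100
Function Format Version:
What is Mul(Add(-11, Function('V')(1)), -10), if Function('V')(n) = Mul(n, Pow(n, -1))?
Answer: 100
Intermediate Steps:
Function('V')(n) = 1
Mul(Add(-11, Function('V')(1)), -10) = Mul(Add(-11, 1), -10) = Mul(-10, -10) = 100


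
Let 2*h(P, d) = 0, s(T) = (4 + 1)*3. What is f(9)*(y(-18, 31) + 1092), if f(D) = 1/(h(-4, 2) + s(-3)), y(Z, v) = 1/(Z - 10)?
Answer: 6115/84 ≈ 72.798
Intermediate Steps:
s(T) = 15 (s(T) = 5*3 = 15)
h(P, d) = 0 (h(P, d) = (½)*0 = 0)
y(Z, v) = 1/(-10 + Z)
f(D) = 1/15 (f(D) = 1/(0 + 15) = 1/15)
f(9)*(y(-18, 31) + 1092) = (1/(-10 - 18) + 1092)/15 = (1/(-28) + 1092)/15 = (-1/28 + 1092)/15 = (1/15)*(30575/28) = 6115/84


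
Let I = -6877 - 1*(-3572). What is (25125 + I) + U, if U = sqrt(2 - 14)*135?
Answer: 21820 + 270*I*sqrt(3) ≈ 21820.0 + 467.65*I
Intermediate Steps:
U = 270*I*sqrt(3) (U = sqrt(-12)*135 = (2*I*sqrt(3))*135 = 270*I*sqrt(3) ≈ 467.65*I)
I = -3305 (I = -6877 + 3572 = -3305)
(25125 + I) + U = (25125 - 3305) + 270*I*sqrt(3) = 21820 + 270*I*sqrt(3)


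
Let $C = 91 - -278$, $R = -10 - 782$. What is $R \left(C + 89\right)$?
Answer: $-362736$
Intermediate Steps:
$R = -792$ ($R = -10 - 782 = -792$)
$C = 369$ ($C = 91 + 278 = 369$)
$R \left(C + 89\right) = - 792 \left(369 + 89\right) = \left(-792\right) 458 = -362736$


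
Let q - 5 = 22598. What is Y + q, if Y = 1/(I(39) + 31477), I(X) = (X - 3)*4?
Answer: 714729464/31621 ≈ 22603.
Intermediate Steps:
I(X) = -12 + 4*X (I(X) = (-3 + X)*4 = -12 + 4*X)
q = 22603 (q = 5 + 22598 = 22603)
Y = 1/31621 (Y = 1/((-12 + 4*39) + 31477) = 1/((-12 + 156) + 31477) = 1/(144 + 31477) = 1/31621 ≈ 3.1625e-5)
Y + q = 1/31621 + 22603 = 714729464/31621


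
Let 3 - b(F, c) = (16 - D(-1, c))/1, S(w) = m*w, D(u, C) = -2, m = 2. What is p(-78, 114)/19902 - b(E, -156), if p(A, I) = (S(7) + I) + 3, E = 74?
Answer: 298661/19902 ≈ 15.007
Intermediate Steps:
S(w) = 2*w
p(A, I) = 17 + I (p(A, I) = (2*7 + I) + 3 = (14 + I) + 3 = 17 + I)
b(F, c) = -15 (b(F, c) = 3 - (16 - 1*(-2))/1 = 3 - (16 + 2) = 3 - 18 = -15)
p(-78, 114)/19902 - b(E, -156) = (17 + 114)/19902 - 1*(-15) = 131*(1/19902) + 15 = 131/19902 + 15 = 298661/19902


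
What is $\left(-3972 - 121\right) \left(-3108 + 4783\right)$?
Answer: $-6855775$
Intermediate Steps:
$\left(-3972 - 121\right) \left(-3108 + 4783\right) = \left(-4093\right) 1675 = -6855775$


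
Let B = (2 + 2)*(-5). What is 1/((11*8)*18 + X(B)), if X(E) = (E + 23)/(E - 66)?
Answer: 86/136221 ≈ 0.00063133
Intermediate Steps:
B = -20 (B = 4*(-5) = -20)
X(E) = (23 + E)/(-66 + E)
1/((11*8)*18 + X(B)) = 1/((11*8)*18 + (23 - 20)/(-66 - 20)) = 1/(88*18 + 3/(-86)) = 1/(1584 - 1/86*3) = 1/(1584 - 3/86) = 1/(136221/86) = 86/136221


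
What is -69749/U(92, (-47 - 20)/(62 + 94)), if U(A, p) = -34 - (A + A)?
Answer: 69749/218 ≈ 319.95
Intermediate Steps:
U(A, p) = -34 - 2*A
-69749/U(92, (-47 - 20)/(62 + 94)) = -69749/(-34 - 2*92) = -69749/(-34 - 184) = -69749/(-218) = -69749*(-1/218) = 69749/218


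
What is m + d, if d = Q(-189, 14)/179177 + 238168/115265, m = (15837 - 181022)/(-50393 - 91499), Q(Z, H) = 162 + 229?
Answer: 9473065261988517/2930472334124260 ≈ 3.2326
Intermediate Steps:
Q(Z, H) = 391
m = 165185/141892 (m = -165185/(-141892) = -165185*(-1/141892) = 165185/141892 ≈ 1.1642)
d = 42719296351/20652836905 (d = 391/179177 + 238168/115265 = 42719296351/20652836905 ≈ 2.0684)
m + d = 165185/141892 + 42719296351/20652836905 = 9473065261988517/2930472334124260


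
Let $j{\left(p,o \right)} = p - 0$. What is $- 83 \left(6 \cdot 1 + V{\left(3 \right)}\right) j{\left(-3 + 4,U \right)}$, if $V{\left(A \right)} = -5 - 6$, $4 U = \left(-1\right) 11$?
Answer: $415$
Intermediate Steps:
$U = - \frac{11}{4}$ ($U = \frac{\left(-1\right) 11}{4} = \frac{1}{4} \left(-11\right) = - \frac{11}{4} \approx -2.75$)
$V{\left(A \right)} = -11$ ($V{\left(A \right)} = -5 - 6 = -11$)
$j{\left(p,o \right)} = p$ ($j{\left(p,o \right)} = p + 0 = p$)
$- 83 \left(6 \cdot 1 + V{\left(3 \right)}\right) j{\left(-3 + 4,U \right)} = - 83 \left(6 \cdot 1 - 11\right) \left(-3 + 4\right) = - 83 \left(6 - 11\right) 1 = \left(-83\right) \left(-5\right) 1 = 415 \cdot 1 = 415$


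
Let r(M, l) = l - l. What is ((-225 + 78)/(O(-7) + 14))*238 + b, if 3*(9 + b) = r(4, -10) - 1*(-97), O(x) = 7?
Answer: -4928/3 ≈ -1642.7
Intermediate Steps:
r(M, l) = 0
b = 70/3 (b = -9 + (0 - 1*(-97))/3 = -9 + (0 + 97)/3 = -9 + (⅓)*97 = -9 + 97/3 = 70/3 ≈ 23.333)
((-225 + 78)/(O(-7) + 14))*238 + b = ((-225 + 78)/(7 + 14))*238 + 70/3 = -147/21*238 + 70/3 = -147*1/21*238 + 70/3 = -7*238 + 70/3 = -1666 + 70/3 = -4928/3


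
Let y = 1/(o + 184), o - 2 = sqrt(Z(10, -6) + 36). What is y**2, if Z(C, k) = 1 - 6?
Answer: (186 + sqrt(31))**(-2) ≈ 2.7249e-5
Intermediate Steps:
Z(C, k) = -5
o = 2 + sqrt(31) (o = 2 + sqrt(-5 + 36) = 2 + sqrt(31) ≈ 7.5678)
y = 1/(186 + sqrt(31)) (y = 1/((2 + sqrt(31)) + 184) = 1/(186 + sqrt(31)) ≈ 0.0052201)
y**2 = (6/1115 - sqrt(31)/34565)**2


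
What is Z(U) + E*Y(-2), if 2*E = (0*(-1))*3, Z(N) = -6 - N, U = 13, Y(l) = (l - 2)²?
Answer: -19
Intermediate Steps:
Y(l) = (-2 + l)²
E = 0 (E = ((0*(-1))*3)/2 = (0*3)/2 = (½)*0 = 0)
Z(U) + E*Y(-2) = (-6 - 1*13) + 0*(-2 - 2)² = (-6 - 13) + 0*(-4)² = -19 + 0*16 = -19 + 0 = -19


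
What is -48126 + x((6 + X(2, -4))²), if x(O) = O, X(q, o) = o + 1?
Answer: -48117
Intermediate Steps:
X(q, o) = 1 + o
-48126 + x((6 + X(2, -4))²) = -48126 + (6 + (1 - 4))² = -48126 + (6 - 3)² = -48126 + 3² = -48126 + 9 = -48117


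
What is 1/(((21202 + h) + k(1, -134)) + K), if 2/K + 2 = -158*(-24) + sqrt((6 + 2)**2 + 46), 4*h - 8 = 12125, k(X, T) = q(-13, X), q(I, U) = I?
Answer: 2783425314860/67420825301704907 + 16*sqrt(110)/67420825301704907 ≈ 4.1284e-5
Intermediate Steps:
k(X, T) = -13
h = 12133/4 (h = 2 + (1/4)*12125 = 2 + 12125/4 = 12133/4 ≈ 3033.3)
K = 2/(3790 + sqrt(110)) (K = 2/(-2 + (-158*(-24) + sqrt((6 + 2)**2 + 46))) = 2/(-2 + (3792 + sqrt(8**2 + 46))) = 2/(-2 + (3792 + sqrt(64 + 46))) = 2/(-2 + (3792 + sqrt(110))) = 2/(3790 + sqrt(110)) ≈ 0.00052625)
1/(((21202 + h) + k(1, -134)) + K) = 1/(((21202 + 12133/4) - 13) + (758/1436399 - sqrt(110)/7181995)) = 1/((96941/4 - 13) + (758/1436399 - sqrt(110)/7181995)) = 1/(96889/4 + (758/1436399 - sqrt(110)/7181995)) = 1/(139171265743/5745596 - sqrt(110)/7181995)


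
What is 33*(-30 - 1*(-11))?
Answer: -627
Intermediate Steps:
33*(-30 - 1*(-11)) = 33*(-30 + 11) = 33*(-19) = -627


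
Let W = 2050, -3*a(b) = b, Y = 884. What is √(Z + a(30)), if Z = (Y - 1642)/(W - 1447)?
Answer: 2*I*√113699/201 ≈ 3.3552*I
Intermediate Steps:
a(b) = -b/3
Z = -758/603 (Z = (884 - 1642)/(2050 - 1447) = -758/603 ≈ -1.2570)
√(Z + a(30)) = √(-758/603 - ⅓*30) = √(-758/603 - 10) = √(-6788/603) = 2*I*√113699/201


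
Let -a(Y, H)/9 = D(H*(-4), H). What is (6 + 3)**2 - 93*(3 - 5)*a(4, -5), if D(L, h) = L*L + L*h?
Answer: -502119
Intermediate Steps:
D(L, h) = L**2 + L*h
a(Y, H) = -108*H**2 (a(Y, H) = -9*H*(-4)*(H*(-4) + H) = -9*(-4*H)*(-4*H + H) = -9*(-4*H)*(-3*H) = -108*H**2)
(6 + 3)**2 - 93*(3 - 5)*a(4, -5) = (6 + 3)**2 - 93*(3 - 5)*(-108*(-5)**2) = 9**2 - (-186)*(-108*25) = 81 - (-186)*(-2700) = 81 - 93*5400 = 81 - 502200 = -502119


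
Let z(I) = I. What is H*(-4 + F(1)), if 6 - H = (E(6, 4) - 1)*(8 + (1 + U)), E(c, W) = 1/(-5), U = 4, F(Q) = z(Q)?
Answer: -324/5 ≈ -64.800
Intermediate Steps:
F(Q) = Q
E(c, W) = -⅕
H = 108/5 (H = 6 - (-⅕ - 1)*(8 + (1 + 4)) = 6 - (-6)*(8 + 5)/5 = 6 - (-6)*13/5 = 6 - 1*(-78/5) = 6 + 78/5 = 108/5 ≈ 21.600)
H*(-4 + F(1)) = 108*(-4 + 1)/5 = (108/5)*(-3) = -324/5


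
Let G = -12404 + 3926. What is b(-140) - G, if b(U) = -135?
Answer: 8343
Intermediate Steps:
G = -8478
b(-140) - G = -135 - 1*(-8478) = -135 + 8478 = 8343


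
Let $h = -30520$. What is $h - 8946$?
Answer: $-39466$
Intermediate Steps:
$h - 8946 = -30520 - 8946 = -39466$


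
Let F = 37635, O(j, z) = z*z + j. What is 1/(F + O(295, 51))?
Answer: 1/40531 ≈ 2.4672e-5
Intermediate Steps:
O(j, z) = j + z² (O(j, z) = z² + j = j + z²)
1/(F + O(295, 51)) = 1/(37635 + (295 + 51²)) = 1/(37635 + (295 + 2601)) = 1/(37635 + 2896) = 1/40531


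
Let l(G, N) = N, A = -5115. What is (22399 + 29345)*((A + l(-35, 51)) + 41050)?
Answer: 1862059584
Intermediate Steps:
(22399 + 29345)*((A + l(-35, 51)) + 41050) = (22399 + 29345)*((-5115 + 51) + 41050) = 51744*(-5064 + 41050) = 51744*35986 = 1862059584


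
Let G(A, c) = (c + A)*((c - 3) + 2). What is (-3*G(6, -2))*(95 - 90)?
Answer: 180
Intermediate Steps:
G(A, c) = (-1 + c)*(A + c) (G(A, c) = (A + c)*((-3 + c) + 2) = (A + c)*(-1 + c) = (-1 + c)*(A + c))
(-3*G(6, -2))*(95 - 90) = (-3*((-2)² - 1*6 - 1*(-2) + 6*(-2)))*(95 - 90) = -3*(4 - 6 + 2 - 12)*5 = -3*(-12)*5 = 36*5 = 180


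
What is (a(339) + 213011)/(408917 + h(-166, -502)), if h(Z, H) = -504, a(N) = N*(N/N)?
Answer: 213350/408413 ≈ 0.52239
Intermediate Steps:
a(N) = N (a(N) = N*1 = N)
(a(339) + 213011)/(408917 + h(-166, -502)) = (339 + 213011)/(408917 - 504) = 213350/408413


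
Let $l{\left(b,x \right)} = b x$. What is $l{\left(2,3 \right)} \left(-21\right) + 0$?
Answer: $-126$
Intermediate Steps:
$l{\left(2,3 \right)} \left(-21\right) + 0 = 2 \cdot 3 \left(-21\right) + 0 = 6 \left(-21\right) + 0 = -126 + 0 = -126$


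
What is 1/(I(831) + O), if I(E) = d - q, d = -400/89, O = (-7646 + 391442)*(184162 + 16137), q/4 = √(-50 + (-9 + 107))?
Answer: 152229649387771/11702495216626025800839652 + 7921*√3/2925623804156506450209913 ≈ 1.3008e-11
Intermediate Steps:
q = 16*√3 (q = 4*√(-50 + (-9 + 107)) = 4*√(-50 + 98) = 4*√48 = 4*(4*√3) = 16*√3 ≈ 27.713)
O = 76873955004 (O = 383796*200299 = 76873955004)
d = -400/89 (d = -400*1/89 = -400/89 ≈ -4.4944)
I(E) = -400/89 - 16*√3
1/(I(831) + O) = 1/((-400/89 - 16*√3) + 76873955004) = 1/(6841781994956/89 - 16*√3)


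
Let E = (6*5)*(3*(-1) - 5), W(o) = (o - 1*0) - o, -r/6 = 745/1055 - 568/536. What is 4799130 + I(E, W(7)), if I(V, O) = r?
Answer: 67845330798/14137 ≈ 4.7991e+6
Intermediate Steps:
r = 29988/14137 (r = -6*(745/1055 - 568/536) = -6*(745*(1/1055) - 568*1/536) = -6*(149/211 - 71/67) = -6*(-4998/14137) = 29988/14137 ≈ 2.1212)
W(o) = 0 (W(o) = (o + 0) - o = o - o = 0)
E = -240 (E = 30*(-3 - 5) = 30*(-8) = -240)
I(V, O) = 29988/14137
4799130 + I(E, W(7)) = 4799130 + 29988/14137 = 67845330798/14137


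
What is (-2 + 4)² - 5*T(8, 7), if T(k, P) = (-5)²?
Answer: -121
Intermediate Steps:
T(k, P) = 25
(-2 + 4)² - 5*T(8, 7) = (-2 + 4)² - 5*25 = 2² - 125 = 4 - 125 = -121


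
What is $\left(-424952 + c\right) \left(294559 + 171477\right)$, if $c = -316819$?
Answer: $-345691989756$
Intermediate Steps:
$\left(-424952 + c\right) \left(294559 + 171477\right) = \left(-424952 - 316819\right) \left(294559 + 171477\right) = \left(-741771\right) 466036 = -345691989756$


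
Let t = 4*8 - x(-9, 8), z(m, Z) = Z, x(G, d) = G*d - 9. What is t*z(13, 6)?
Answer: 678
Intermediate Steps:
x(G, d) = -9 + G*d
t = 113 (t = 4*8 - (-9 - 9*8) = 32 - (-9 - 72) = 32 - 1*(-81) = 32 + 81 = 113)
t*z(13, 6) = 113*6 = 678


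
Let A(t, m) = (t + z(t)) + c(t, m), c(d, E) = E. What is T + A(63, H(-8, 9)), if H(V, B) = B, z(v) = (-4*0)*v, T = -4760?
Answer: -4688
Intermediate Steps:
z(v) = 0 (z(v) = 0*v = 0)
A(t, m) = m + t (A(t, m) = (t + 0) + m = t + m = m + t)
T + A(63, H(-8, 9)) = -4760 + (9 + 63) = -4760 + 72 = -4688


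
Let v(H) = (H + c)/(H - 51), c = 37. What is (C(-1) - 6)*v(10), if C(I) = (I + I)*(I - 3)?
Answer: -94/41 ≈ -2.2927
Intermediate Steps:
C(I) = 2*I*(-3 + I) (C(I) = (2*I)*(-3 + I) = 2*I*(-3 + I))
v(H) = (37 + H)/(-51 + H) (v(H) = (H + 37)/(H - 51) = (37 + H)/(-51 + H))
(C(-1) - 6)*v(10) = (2*(-1)*(-3 - 1) - 6)*((37 + 10)/(-51 + 10)) = (2*(-1)*(-4) - 6)*(47/(-41)) = (8 - 6)*(-1/41*47) = 2*(-47/41) = -94/41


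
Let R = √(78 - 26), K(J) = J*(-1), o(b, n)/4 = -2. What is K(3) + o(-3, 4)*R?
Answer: -3 - 16*√13 ≈ -60.689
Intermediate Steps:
o(b, n) = -8 (o(b, n) = 4*(-2) = -8)
K(J) = -J
R = 2*√13 (R = √52 = 2*√13 ≈ 7.2111)
K(3) + o(-3, 4)*R = -1*3 - 16*√13 = -3 - 16*√13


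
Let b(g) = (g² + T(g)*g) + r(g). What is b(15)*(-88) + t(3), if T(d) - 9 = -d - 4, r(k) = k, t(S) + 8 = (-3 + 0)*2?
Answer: -7934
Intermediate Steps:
t(S) = -14 (t(S) = -8 + (-3 + 0)*2 = -8 - 3*2 = -8 - 6 = -14)
T(d) = 5 - d (T(d) = 9 + (-d - 4) = 9 + (-4 - d) = 5 - d)
b(g) = g + g² + g*(5 - g) (b(g) = (g² + (5 - g)*g) + g = (g² + g*(5 - g)) + g = g + g² + g*(5 - g))
b(15)*(-88) + t(3) = (6*15)*(-88) - 14 = 90*(-88) - 14 = -7920 - 14 = -7934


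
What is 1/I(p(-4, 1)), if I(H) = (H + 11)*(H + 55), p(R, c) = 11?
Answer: 1/1452 ≈ 0.00068871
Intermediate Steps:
I(H) = (11 + H)*(55 + H)
1/I(p(-4, 1)) = 1/(605 + 11² + 66*11) = 1/(605 + 121 + 726) = 1/1452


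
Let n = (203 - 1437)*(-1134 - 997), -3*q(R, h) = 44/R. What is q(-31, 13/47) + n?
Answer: 244557866/93 ≈ 2.6297e+6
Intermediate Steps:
q(R, h) = -44/(3*R)
n = 2629654 (n = -1234*(-2131) = 2629654)
q(-31, 13/47) + n = -44/3/(-31) + 2629654 = -44/3*(-1/31) + 2629654 = 44/93 + 2629654 = 244557866/93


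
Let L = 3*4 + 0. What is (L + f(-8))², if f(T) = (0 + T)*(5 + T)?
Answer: 1296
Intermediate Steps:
f(T) = T*(5 + T)
L = 12 (L = 12 + 0 = 12)
(L + f(-8))² = (12 - 8*(5 - 8))² = (12 - 8*(-3))² = (12 + 24)² = 36² = 1296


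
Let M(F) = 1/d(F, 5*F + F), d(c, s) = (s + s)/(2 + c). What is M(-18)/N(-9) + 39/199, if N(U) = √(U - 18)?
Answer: 39/199 - 2*I*√3/243 ≈ 0.19598 - 0.014256*I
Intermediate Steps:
N(U) = √(-18 + U)
d(c, s) = 2*s/(2 + c) (d(c, s) = (2*s)/(2 + c) = 2*s/(2 + c))
M(F) = (2 + F)/(12*F) (M(F) = 1/(2*(5*F + F)/(2 + F)) = 1/(2*(6*F)/(2 + F)) = 1/(12*F/(2 + F)) = 1*((2 + F)/(12*F)) = (2 + F)/(12*F))
M(-18)/N(-9) + 39/199 = ((1/12)*(2 - 18)/(-18))/(√(-18 - 9)) + 39/199 = ((1/12)*(-1/18)*(-16))/(√(-27)) + 39*(1/199) = 2/(27*((3*I*√3))) + 39/199 = 2*(-I*√3/9)/27 + 39/199 = -2*I*√3/243 + 39/199 = 39/199 - 2*I*√3/243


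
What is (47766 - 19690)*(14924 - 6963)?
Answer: 223513036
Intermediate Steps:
(47766 - 19690)*(14924 - 6963) = 28076*7961 = 223513036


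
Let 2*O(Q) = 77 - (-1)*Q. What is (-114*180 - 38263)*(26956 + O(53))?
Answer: -1588375443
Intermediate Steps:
O(Q) = 77/2 + Q/2 (O(Q) = (77 - (-1)*Q)/2 = (77 + Q)/2 = 77/2 + Q/2)
(-114*180 - 38263)*(26956 + O(53)) = (-114*180 - 38263)*(26956 + (77/2 + (½)*53)) = (-20520 - 38263)*(26956 + (77/2 + 53/2)) = -58783*(26956 + 65) = -58783*27021 = -1588375443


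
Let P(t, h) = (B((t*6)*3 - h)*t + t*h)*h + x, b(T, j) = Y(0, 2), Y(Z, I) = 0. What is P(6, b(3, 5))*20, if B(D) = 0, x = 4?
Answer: 80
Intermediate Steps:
b(T, j) = 0
P(t, h) = 4 + t*h² (P(t, h) = (0*t + t*h)*h + 4 = (0 + h*t)*h + 4 = (h*t)*h + 4 = t*h² + 4 = 4 + t*h²)
P(6, b(3, 5))*20 = (4 + 6*0²)*20 = (4 + 6*0)*20 = (4 + 0)*20 = 4*20 = 80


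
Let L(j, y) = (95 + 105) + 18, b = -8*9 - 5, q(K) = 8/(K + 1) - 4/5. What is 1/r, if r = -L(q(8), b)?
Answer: -1/218 ≈ -0.0045872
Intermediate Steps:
q(K) = -4/5 + 8/(1 + K) (q(K) = 8/(1 + K) - 4*1/5 = 8/(1 + K) - 4/5 = -4/5 + 8/(1 + K))
b = -77 (b = -72 - 5 = -77)
L(j, y) = 218 (L(j, y) = 200 + 18 = 218)
r = -218 (r = -1*218 = -218)
1/r = 1/(-218) = -1/218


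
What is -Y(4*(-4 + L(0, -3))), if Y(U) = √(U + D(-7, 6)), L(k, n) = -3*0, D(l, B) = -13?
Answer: -I*√29 ≈ -5.3852*I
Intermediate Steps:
L(k, n) = 0
Y(U) = √(-13 + U) (Y(U) = √(U - 13) = √(-13 + U))
-Y(4*(-4 + L(0, -3))) = -√(-13 + 4*(-4 + 0)) = -√(-13 + 4*(-4)) = -√(-13 - 16) = -√(-29) = -I*√29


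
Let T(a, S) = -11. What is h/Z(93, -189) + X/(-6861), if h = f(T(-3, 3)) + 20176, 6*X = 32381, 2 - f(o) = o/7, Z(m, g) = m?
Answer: 1931301877/8933022 ≈ 216.20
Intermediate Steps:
f(o) = 2 - o/7
X = 32381/6 (X = (⅙)*32381 = 32381/6 ≈ 5396.8)
h = 141257/7 (h = (2 - ⅐*(-11)) + 20176 = (2 + 11/7) + 20176 = 25/7 + 20176 = 141257/7 ≈ 20180.)
h/Z(93, -189) + X/(-6861) = (141257/7)/93 + (32381/6)/(-6861) = (141257/7)*(1/93) + (32381/6)*(-1/6861) = 141257/651 - 32381/41166 = 1931301877/8933022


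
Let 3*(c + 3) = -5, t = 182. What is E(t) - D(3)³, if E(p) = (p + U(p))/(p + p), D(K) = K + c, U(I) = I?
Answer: 152/27 ≈ 5.6296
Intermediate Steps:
c = -14/3 (c = -3 + (⅓)*(-5) = -3 - 5/3 = -14/3 ≈ -4.6667)
D(K) = -14/3 + K (D(K) = K - 14/3 = -14/3 + K)
E(p) = 1 (E(p) = (p + p)/(p + p) = (2*p)/((2*p)) = (2*p)*(1/(2*p)) = 1)
E(t) - D(3)³ = 1 - (-14/3 + 3)³ = 1 - (-5/3)³ = 1 - 1*(-125/27) = 1 + 125/27 = 152/27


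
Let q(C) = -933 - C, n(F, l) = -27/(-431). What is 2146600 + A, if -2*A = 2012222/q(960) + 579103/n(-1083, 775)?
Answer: -84332072585/34074 ≈ -2.4750e+6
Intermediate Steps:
n(F, l) = 27/431 (n(F, l) = -27*(-1/431) = 27/431)
A = -157475320985/34074 (A = -(2012222/(-933 - 1*960) + 579103/(27/431))/2 = -(2012222/(-933 - 960) + 579103*(431/27))/2 = -(2012222/(-1893) + 249593393/27)/2 = -(2012222*(-1/1893) + 249593393/27)/2 = -(-2012222/1893 + 249593393/27)/2 = -½*157475320985/17037 = -157475320985/34074 ≈ -4.6216e+6)
2146600 + A = 2146600 - 157475320985/34074 = -84332072585/34074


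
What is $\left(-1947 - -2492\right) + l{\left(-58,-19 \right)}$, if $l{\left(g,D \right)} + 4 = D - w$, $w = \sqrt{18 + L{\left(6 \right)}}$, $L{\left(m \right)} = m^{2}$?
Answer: $522 - 3 \sqrt{6} \approx 514.65$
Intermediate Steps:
$w = 3 \sqrt{6}$ ($w = \sqrt{18 + 6^{2}} = \sqrt{18 + 36} = \sqrt{54} = 3 \sqrt{6} \approx 7.3485$)
$l{\left(g,D \right)} = -4 + D - 3 \sqrt{6}$ ($l{\left(g,D \right)} = -4 + \left(D - 3 \sqrt{6}\right) = -4 + D - 3 \sqrt{6}$)
$\left(-1947 - -2492\right) + l{\left(-58,-19 \right)} = \left(-1947 - -2492\right) - \left(23 + 3 \sqrt{6}\right) = \left(-1947 + 2492\right) - \left(23 + 3 \sqrt{6}\right) = 545 - \left(23 + 3 \sqrt{6}\right) = 522 - 3 \sqrt{6}$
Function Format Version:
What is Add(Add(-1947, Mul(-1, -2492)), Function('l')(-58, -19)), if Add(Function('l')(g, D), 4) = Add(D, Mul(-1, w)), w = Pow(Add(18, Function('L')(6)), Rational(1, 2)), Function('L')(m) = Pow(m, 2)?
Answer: Add(522, Mul(-3, Pow(6, Rational(1, 2)))) ≈ 514.65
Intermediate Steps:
w = Mul(3, Pow(6, Rational(1, 2))) (w = Pow(Add(18, Pow(6, 2)), Rational(1, 2)) = Pow(Add(18, 36), Rational(1, 2)) = Pow(54, Rational(1, 2)) = Mul(3, Pow(6, Rational(1, 2))) ≈ 7.3485)
Function('l')(g, D) = Add(-4, D, Mul(-3, Pow(6, Rational(1, 2)))) (Function('l')(g, D) = Add(-4, Add(D, Mul(-1, Mul(3, Pow(6, Rational(1, 2)))))) = Add(-4, Add(D, Mul(-3, Pow(6, Rational(1, 2))))) = Add(-4, D, Mul(-3, Pow(6, Rational(1, 2)))))
Add(Add(-1947, Mul(-1, -2492)), Function('l')(-58, -19)) = Add(Add(-1947, Mul(-1, -2492)), Add(-4, -19, Mul(-3, Pow(6, Rational(1, 2))))) = Add(Add(-1947, 2492), Add(-23, Mul(-3, Pow(6, Rational(1, 2))))) = Add(545, Add(-23, Mul(-3, Pow(6, Rational(1, 2))))) = Add(522, Mul(-3, Pow(6, Rational(1, 2))))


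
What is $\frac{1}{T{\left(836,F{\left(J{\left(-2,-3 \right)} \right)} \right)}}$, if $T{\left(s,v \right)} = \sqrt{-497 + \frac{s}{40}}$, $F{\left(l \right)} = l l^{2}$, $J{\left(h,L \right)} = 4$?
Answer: $- \frac{i \sqrt{10}}{69} \approx - 0.04583 i$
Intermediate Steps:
$F{\left(l \right)} = l^{3}$
$T{\left(s,v \right)} = \sqrt{-497 + \frac{s}{40}}$ ($T{\left(s,v \right)} = \sqrt{-497 + s \frac{1}{40}} = \sqrt{-497 + \frac{s}{40}}$)
$\frac{1}{T{\left(836,F{\left(J{\left(-2,-3 \right)} \right)} \right)}} = \frac{1}{\frac{1}{20} \sqrt{-198800 + 10 \cdot 836}} = \frac{1}{\frac{1}{20} \sqrt{-198800 + 8360}} = \frac{1}{\frac{1}{20} \sqrt{-190440}} = \frac{1}{\frac{1}{20} \cdot 138 i \sqrt{10}} = \frac{1}{\frac{69}{10} i \sqrt{10}} = - \frac{i \sqrt{10}}{69}$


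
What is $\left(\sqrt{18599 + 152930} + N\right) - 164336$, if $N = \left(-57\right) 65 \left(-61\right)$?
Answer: $61669 + \sqrt{171529} \approx 62083.0$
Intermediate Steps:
$N = 226005$ ($N = \left(-3705\right) \left(-61\right) = 226005$)
$\left(\sqrt{18599 + 152930} + N\right) - 164336 = \left(\sqrt{18599 + 152930} + 226005\right) - 164336 = \left(\sqrt{171529} + 226005\right) - 164336 = \left(226005 + \sqrt{171529}\right) - 164336 = 61669 + \sqrt{171529}$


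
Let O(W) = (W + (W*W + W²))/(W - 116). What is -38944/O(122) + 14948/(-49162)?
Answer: -2983546322/367363045 ≈ -8.1215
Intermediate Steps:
O(W) = (W + 2*W²)/(-116 + W) (O(W) = (W + (W² + W²))/(-116 + W) = (W + 2*W²)/(-116 + W))
-38944/O(122) + 14948/(-49162) = -38944*(-116 + 122)/(122*(1 + 2*122)) + 14948/(-49162) = -38944*3/(61*(1 + 244)) + 14948*(-1/49162) = -38944/(122*(⅙)*245) - 7474/24581 = -38944/14945/3 - 7474/24581 = -38944*3/14945 - 7474/24581 = -116832/14945 - 7474/24581 = -2983546322/367363045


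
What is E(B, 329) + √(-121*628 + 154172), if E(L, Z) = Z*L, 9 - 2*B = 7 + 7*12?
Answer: -13489 + 2*√19546 ≈ -13209.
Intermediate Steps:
B = -41 (B = 9/2 - (7 + 7*12)/2 = 9/2 - (7 + 84)/2 = 9/2 - ½*91 = 9/2 - 91/2 = -41)
E(L, Z) = L*Z
E(B, 329) + √(-121*628 + 154172) = -41*329 + √(-121*628 + 154172) = -13489 + √(-75988 + 154172) = -13489 + √78184 = -13489 + 2*√19546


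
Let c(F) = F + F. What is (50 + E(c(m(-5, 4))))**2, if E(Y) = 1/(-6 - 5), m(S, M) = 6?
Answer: 301401/121 ≈ 2490.9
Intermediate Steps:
c(F) = 2*F
E(Y) = -1/11 (E(Y) = 1/(-11) = -1/11)
(50 + E(c(m(-5, 4))))**2 = (50 - 1/11)**2 = (549/11)**2 = 301401/121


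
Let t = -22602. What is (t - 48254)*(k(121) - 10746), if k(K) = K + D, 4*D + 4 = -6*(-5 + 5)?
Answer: 752915856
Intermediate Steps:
D = -1 (D = -1 + (-6*(-5 + 5))/4 = -1 + (-6*0)/4 = -1 + (¼)*0 = -1 + 0 = -1)
k(K) = -1 + K (k(K) = K - 1 = -1 + K)
(t - 48254)*(k(121) - 10746) = (-22602 - 48254)*((-1 + 121) - 10746) = -70856*(120 - 10746) = -70856*(-10626) = 752915856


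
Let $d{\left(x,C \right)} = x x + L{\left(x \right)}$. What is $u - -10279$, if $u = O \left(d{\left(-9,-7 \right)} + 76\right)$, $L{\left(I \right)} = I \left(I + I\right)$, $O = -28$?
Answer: $1347$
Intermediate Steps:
$L{\left(I \right)} = 2 I^{2}$ ($L{\left(I \right)} = I 2 I = 2 I^{2}$)
$d{\left(x,C \right)} = 3 x^{2}$ ($d{\left(x,C \right)} = x x + 2 x^{2} = x^{2} + 2 x^{2} = 3 x^{2}$)
$u = -8932$ ($u = - 28 \left(3 \left(-9\right)^{2} + 76\right) = - 28 \left(3 \cdot 81 + 76\right) = - 28 \left(243 + 76\right) = \left(-28\right) 319 = -8932$)
$u - -10279 = -8932 - -10279 = -8932 + 10279 = 1347$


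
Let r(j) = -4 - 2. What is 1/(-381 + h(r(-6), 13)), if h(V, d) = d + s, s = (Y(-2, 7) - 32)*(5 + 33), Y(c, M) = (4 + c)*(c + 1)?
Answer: -1/1660 ≈ -0.00060241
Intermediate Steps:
Y(c, M) = (1 + c)*(4 + c) (Y(c, M) = (4 + c)*(1 + c) = (1 + c)*(4 + c))
r(j) = -6
s = -1292 (s = ((4 + (-2)**2 + 5*(-2)) - 32)*(5 + 33) = ((4 + 4 - 10) - 32)*38 = (-2 - 32)*38 = -34*38 = -1292)
h(V, d) = -1292 + d (h(V, d) = d - 1292 = -1292 + d)
1/(-381 + h(r(-6), 13)) = 1/(-381 + (-1292 + 13)) = 1/(-381 - 1279) = 1/(-1660) = -1/1660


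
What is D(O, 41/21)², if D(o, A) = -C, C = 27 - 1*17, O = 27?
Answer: 100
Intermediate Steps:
C = 10 (C = 27 - 17 = 10)
D(o, A) = -10 (D(o, A) = -1*10 = -10)
D(O, 41/21)² = (-10)² = 100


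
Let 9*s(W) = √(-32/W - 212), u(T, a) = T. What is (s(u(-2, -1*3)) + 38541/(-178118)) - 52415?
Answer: -321934259/6142 + 14*I/9 ≈ -52415.0 + 1.5556*I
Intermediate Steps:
s(W) = √(-212 - 32/W)/9 (s(W) = √(-32/W - 212)/9 = √(-212 - 32/W)/9)
(s(u(-2, -1*3)) + 38541/(-178118)) - 52415 = (2*√(-53 - 8/(-2))/9 + 38541/(-178118)) - 52415 = (2*√(-53 - 8*(-½))/9 + 38541*(-1/178118)) - 52415 = (2*√(-53 + 4)/9 - 1329/6142) - 52415 = (2*√(-49)/9 - 1329/6142) - 52415 = (2*(7*I)/9 - 1329/6142) - 52415 = (14*I/9 - 1329/6142) - 52415 = (-1329/6142 + 14*I/9) - 52415 = -321934259/6142 + 14*I/9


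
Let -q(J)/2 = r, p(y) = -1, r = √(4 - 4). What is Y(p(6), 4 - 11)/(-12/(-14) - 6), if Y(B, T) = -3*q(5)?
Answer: 0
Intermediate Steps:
r = 0 (r = √0 = 0)
q(J) = 0 (q(J) = -2*0 = 0)
Y(B, T) = 0 (Y(B, T) = -3*0 = 0)
Y(p(6), 4 - 11)/(-12/(-14) - 6) = 0/(-12/(-14) - 6) = 0/(-12*(-1/14) - 6) = 0/(6/7 - 6) = 0/(-36/7) = -7/36*0 = 0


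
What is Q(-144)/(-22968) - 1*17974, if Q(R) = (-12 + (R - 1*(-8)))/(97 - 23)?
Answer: -206413415/11484 ≈ -17974.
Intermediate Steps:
Q(R) = -2/37 + R/74 (Q(R) = (-12 + (R + 8))/74 = (-12 + (8 + R))*(1/74) = (-4 + R)*(1/74) = -2/37 + R/74)
Q(-144)/(-22968) - 1*17974 = (-2/37 + (1/74)*(-144))/(-22968) - 1*17974 = (-2/37 - 72/37)*(-1/22968) - 17974 = -2*(-1/22968) - 17974 = 1/11484 - 17974 = -206413415/11484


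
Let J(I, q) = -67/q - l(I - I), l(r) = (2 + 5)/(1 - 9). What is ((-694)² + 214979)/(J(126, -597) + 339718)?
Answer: 3327033240/1622497883 ≈ 2.0506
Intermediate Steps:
l(r) = -7/8 (l(r) = 7/(-8) = 7*(-⅛) = -7/8)
J(I, q) = 7/8 - 67/q (J(I, q) = -67/q - 1*(-7/8) = -67/q + 7/8 = 7/8 - 67/q)
((-694)² + 214979)/(J(126, -597) + 339718) = ((-694)² + 214979)/((7/8 - 67/(-597)) + 339718) = (481636 + 214979)/((7/8 - 67*(-1/597)) + 339718) = 696615/((7/8 + 67/597) + 339718) = 696615/(4715/4776 + 339718) = 696615/(1622497883/4776) = 696615*(4776/1622497883) = 3327033240/1622497883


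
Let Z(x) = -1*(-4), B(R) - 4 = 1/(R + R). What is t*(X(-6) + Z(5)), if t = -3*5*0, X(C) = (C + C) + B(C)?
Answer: 0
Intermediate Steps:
B(R) = 4 + 1/(2*R) (B(R) = 4 + 1/(R + R) = 4 + 1/(2*R))
X(C) = 4 + 1/(2*C) + 2*C (X(C) = (C + C) + (4 + 1/(2*C)) = 2*C + (4 + 1/(2*C)) = 4 + 1/(2*C) + 2*C)
Z(x) = 4
t = 0 (t = -15*0 = 0)
t*(X(-6) + Z(5)) = 0*((4 + (½)/(-6) + 2*(-6)) + 4) = 0*((4 + (½)*(-⅙) - 12) + 4) = 0*((4 - 1/12 - 12) + 4) = 0*(-97/12 + 4) = 0*(-49/12) = 0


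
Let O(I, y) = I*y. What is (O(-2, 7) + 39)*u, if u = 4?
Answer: 100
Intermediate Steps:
(O(-2, 7) + 39)*u = (-2*7 + 39)*4 = (-14 + 39)*4 = 25*4 = 100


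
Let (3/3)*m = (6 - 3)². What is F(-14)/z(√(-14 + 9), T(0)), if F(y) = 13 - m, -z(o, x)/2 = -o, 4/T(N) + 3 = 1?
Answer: -2*I*√5/5 ≈ -0.89443*I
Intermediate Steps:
T(N) = -2 (T(N) = 4/(-3 + 1) = 4/(-2) = 4*(-½) = -2)
m = 9 (m = (6 - 3)² = 3² = 9)
z(o, x) = 2*o (z(o, x) = -(-2)*o = 2*o)
F(y) = 4 (F(y) = 13 - 1*9 = 13 - 9 = 4)
F(-14)/z(√(-14 + 9), T(0)) = 4/((2*√(-14 + 9))) = 4/((2*√(-5))) = 4/((2*(I*√5))) = 4/((2*I*√5)) = 4*(-I*√5/10) = -2*I*√5/5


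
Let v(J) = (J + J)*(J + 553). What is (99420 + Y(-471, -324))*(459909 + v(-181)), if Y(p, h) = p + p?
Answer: 32029477110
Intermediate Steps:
v(J) = 2*J*(553 + J) (v(J) = (2*J)*(553 + J) = 2*J*(553 + J))
Y(p, h) = 2*p
(99420 + Y(-471, -324))*(459909 + v(-181)) = (99420 + 2*(-471))*(459909 + 2*(-181)*(553 - 181)) = (99420 - 942)*(459909 + 2*(-181)*372) = 98478*(459909 - 134664) = 98478*325245 = 32029477110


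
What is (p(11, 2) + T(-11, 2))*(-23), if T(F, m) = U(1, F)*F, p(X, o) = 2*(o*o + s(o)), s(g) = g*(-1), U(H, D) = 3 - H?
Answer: 414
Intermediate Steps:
s(g) = -g
p(X, o) = -2*o + 2*o² (p(X, o) = 2*(o*o - o) = 2*(o² - o) = -2*o + 2*o²)
T(F, m) = 2*F (T(F, m) = (3 - 1*1)*F = (3 - 1)*F = 2*F)
(p(11, 2) + T(-11, 2))*(-23) = (2*2*(-1 + 2) + 2*(-11))*(-23) = (2*2*1 - 22)*(-23) = (4 - 22)*(-23) = -18*(-23) = 414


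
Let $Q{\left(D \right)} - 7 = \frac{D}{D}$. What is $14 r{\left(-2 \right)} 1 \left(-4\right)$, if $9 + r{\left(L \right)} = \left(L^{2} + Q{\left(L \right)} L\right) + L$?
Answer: $1288$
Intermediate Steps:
$Q{\left(D \right)} = 8$ ($Q{\left(D \right)} = 7 + \frac{D}{D} = 7 + 1 = 8$)
$r{\left(L \right)} = -9 + L^{2} + 9 L$ ($r{\left(L \right)} = -9 + \left(\left(L^{2} + 8 L\right) + L\right) = -9 + \left(L^{2} + 9 L\right) = -9 + L^{2} + 9 L$)
$14 r{\left(-2 \right)} 1 \left(-4\right) = 14 \left(-9 + \left(-2\right)^{2} + 9 \left(-2\right)\right) 1 \left(-4\right) = 14 \left(-9 + 4 - 18\right) 1 \left(-4\right) = 14 \left(-23\right) 1 \left(-4\right) = 14 \left(\left(-23\right) \left(-4\right)\right) = 14 \cdot 92 = 1288$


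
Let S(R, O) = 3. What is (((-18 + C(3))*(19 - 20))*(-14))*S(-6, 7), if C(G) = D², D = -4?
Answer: -84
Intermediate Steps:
C(G) = 16 (C(G) = (-4)² = 16)
(((-18 + C(3))*(19 - 20))*(-14))*S(-6, 7) = (((-18 + 16)*(19 - 20))*(-14))*3 = (-2*(-1)*(-14))*3 = (2*(-14))*3 = -28*3 = -84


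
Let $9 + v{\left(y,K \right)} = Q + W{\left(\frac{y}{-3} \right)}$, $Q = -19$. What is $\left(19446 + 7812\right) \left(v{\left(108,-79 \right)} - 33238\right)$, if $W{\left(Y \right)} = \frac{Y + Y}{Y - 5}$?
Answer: $- \frac{37175387172}{41} \approx -9.0672 \cdot 10^{8}$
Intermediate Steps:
$W{\left(Y \right)} = \frac{2 Y}{-5 + Y}$
$v{\left(y,K \right)} = -28 - \frac{2 y}{3 \left(-5 - \frac{y}{3}\right)}$ ($v{\left(y,K \right)} = -9 + \left(-19 + \frac{2 \frac{y}{-3}}{-5 + \frac{y}{-3}}\right) = -9 + \left(-19 + \frac{2 y \left(- \frac{1}{3}\right)}{-5 + y \left(- \frac{1}{3}\right)}\right) = -9 + \left(-19 + \frac{2 \left(- \frac{y}{3}\right)}{-5 - \frac{y}{3}}\right) = -9 - \left(19 + \frac{2 y}{3 \left(-5 - \frac{y}{3}\right)}\right) = -28 - \frac{2 y}{3 \left(-5 - \frac{y}{3}\right)}$)
$\left(19446 + 7812\right) \left(v{\left(108,-79 \right)} - 33238\right) = \left(19446 + 7812\right) \left(\frac{2 \left(-210 - 1404\right)}{15 + 108} - 33238\right) = 27258 \left(\frac{2 \left(-210 - 1404\right)}{123} - 33238\right) = 27258 \left(2 \cdot \frac{1}{123} \left(-1614\right) - 33238\right) = 27258 \left(- \frac{1076}{41} - 33238\right) = 27258 \left(- \frac{1363834}{41}\right) = - \frac{37175387172}{41}$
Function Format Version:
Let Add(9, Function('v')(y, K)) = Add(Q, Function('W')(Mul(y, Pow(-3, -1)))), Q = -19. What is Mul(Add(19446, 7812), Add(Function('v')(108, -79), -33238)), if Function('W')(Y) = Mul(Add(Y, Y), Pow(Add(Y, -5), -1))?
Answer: Rational(-37175387172, 41) ≈ -9.0672e+8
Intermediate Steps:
Function('W')(Y) = Mul(2, Y, Pow(Add(-5, Y), -1)) (Function('W')(Y) = Mul(Mul(2, Y), Pow(Add(-5, Y), -1)) = Mul(2, Y, Pow(Add(-5, Y), -1)))
Function('v')(y, K) = Add(-28, Mul(Rational(-2, 3), y, Pow(Add(-5, Mul(Rational(-1, 3), y)), -1))) (Function('v')(y, K) = Add(-9, Add(-19, Mul(2, Mul(y, Pow(-3, -1)), Pow(Add(-5, Mul(y, Pow(-3, -1))), -1)))) = Add(-9, Add(-19, Mul(2, Mul(y, Rational(-1, 3)), Pow(Add(-5, Mul(y, Rational(-1, 3))), -1)))) = Add(-9, Add(-19, Mul(2, Mul(Rational(-1, 3), y), Pow(Add(-5, Mul(Rational(-1, 3), y)), -1)))) = Add(-9, Add(-19, Mul(Rational(-2, 3), y, Pow(Add(-5, Mul(Rational(-1, 3), y)), -1)))) = Add(-28, Mul(Rational(-2, 3), y, Pow(Add(-5, Mul(Rational(-1, 3), y)), -1))))
Mul(Add(19446, 7812), Add(Function('v')(108, -79), -33238)) = Mul(Add(19446, 7812), Add(Mul(2, Pow(Add(15, 108), -1), Add(-210, Mul(-13, 108))), -33238)) = Mul(27258, Add(Mul(2, Pow(123, -1), Add(-210, -1404)), -33238)) = Mul(27258, Add(Mul(2, Rational(1, 123), -1614), -33238)) = Mul(27258, Add(Rational(-1076, 41), -33238)) = Mul(27258, Rational(-1363834, 41)) = Rational(-37175387172, 41)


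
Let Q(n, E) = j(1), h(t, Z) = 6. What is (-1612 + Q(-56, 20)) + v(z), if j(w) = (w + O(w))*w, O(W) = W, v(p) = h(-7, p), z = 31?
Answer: -1604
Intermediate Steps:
v(p) = 6
j(w) = 2*w² (j(w) = (w + w)*w = (2*w)*w = 2*w²)
Q(n, E) = 2 (Q(n, E) = 2*1² = 2*1 = 2)
(-1612 + Q(-56, 20)) + v(z) = (-1612 + 2) + 6 = -1610 + 6 = -1604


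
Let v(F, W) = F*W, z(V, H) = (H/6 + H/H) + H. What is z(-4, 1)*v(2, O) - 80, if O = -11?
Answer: -383/3 ≈ -127.67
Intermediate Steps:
z(V, H) = 1 + 7*H/6 (z(V, H) = (H*(⅙) + 1) + H = (H/6 + 1) + H = (1 + H/6) + H = 1 + 7*H/6)
z(-4, 1)*v(2, O) - 80 = (1 + (7/6)*1)*(2*(-11)) - 80 = (1 + 7/6)*(-22) - 80 = (13/6)*(-22) - 80 = -143/3 - 80 = -383/3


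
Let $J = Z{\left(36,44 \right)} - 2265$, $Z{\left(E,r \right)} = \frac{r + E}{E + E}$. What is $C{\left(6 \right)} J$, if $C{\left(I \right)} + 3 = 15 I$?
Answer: $- \frac{590875}{3} \approx -1.9696 \cdot 10^{5}$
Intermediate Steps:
$C{\left(I \right)} = -3 + 15 I$
$Z{\left(E,r \right)} = \frac{E + r}{2 E}$
$J = - \frac{20375}{9}$ ($J = \frac{36 + 44}{2 \cdot 36} - 2265 = \frac{1}{2} \cdot \frac{1}{36} \cdot 80 - 2265 = \frac{10}{9} - 2265 = - \frac{20375}{9} \approx -2263.9$)
$C{\left(6 \right)} J = \left(-3 + 15 \cdot 6\right) \left(- \frac{20375}{9}\right) = \left(-3 + 90\right) \left(- \frac{20375}{9}\right) = 87 \left(- \frac{20375}{9}\right) = - \frac{590875}{3}$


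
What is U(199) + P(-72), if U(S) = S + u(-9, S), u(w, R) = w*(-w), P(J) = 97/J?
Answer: 8399/72 ≈ 116.65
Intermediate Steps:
u(w, R) = -w²
U(S) = -81 + S (U(S) = S - 1*(-9)² = S - 1*81 = S - 81 = -81 + S)
U(199) + P(-72) = (-81 + 199) + 97/(-72) = 118 + 97*(-1/72) = 118 - 97/72 = 8399/72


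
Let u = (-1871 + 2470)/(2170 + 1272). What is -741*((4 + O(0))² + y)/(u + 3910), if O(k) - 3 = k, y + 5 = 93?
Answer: -116473838/4486273 ≈ -25.962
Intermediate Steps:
y = 88 (y = -5 + 93 = 88)
u = 599/3442 ≈ 0.17403
O(k) = 3 + k
-741*((4 + O(0))² + y)/(u + 3910) = -741*((4 + (3 + 0))² + 88)/(599/3442 + 3910) = -(6801392/407843 + 850174*(4 + 3)²/4486273) = -741/(13458819/(3442*(7² + 88))) = -741/(13458819/(3442*(49 + 88))) = -741/((13458819/3442)/137) = -741/((13458819/3442)*(1/137)) = -741/13458819/471554 = -741*471554/13458819 = -116473838/4486273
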